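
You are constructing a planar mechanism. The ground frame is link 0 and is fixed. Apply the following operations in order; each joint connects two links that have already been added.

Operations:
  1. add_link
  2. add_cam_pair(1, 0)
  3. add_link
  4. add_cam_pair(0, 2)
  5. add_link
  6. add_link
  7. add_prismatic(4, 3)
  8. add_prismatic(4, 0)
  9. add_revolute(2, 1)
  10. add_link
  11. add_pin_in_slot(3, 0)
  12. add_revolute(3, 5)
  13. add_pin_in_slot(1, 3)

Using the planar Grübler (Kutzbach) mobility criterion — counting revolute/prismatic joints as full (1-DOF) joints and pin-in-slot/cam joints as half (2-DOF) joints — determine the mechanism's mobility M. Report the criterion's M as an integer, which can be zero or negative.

[1;0;0] (link 0 is ground)
L+ [2;0;0]
C(1,0)∈J2 [2;0;1]
L+ [3;0;1]
C(0,2)∈J2 [3;0;2]
L+ [4;0;2]
L+ [5;0;2]
P(4,3)∈J1 [5;1;2]
P(4,0)∈J1 [5;2;2]
R(2,1)∈J1 [5;3;2]
L+ [6;3;2]
PS(3,0)∈J2 [6;3;3]
R(3,5)∈J1 [6;4;3]
PS(1,3)∈J2 [6;4;4]
mobility = 15 − 8 − 4 = 3

M = 3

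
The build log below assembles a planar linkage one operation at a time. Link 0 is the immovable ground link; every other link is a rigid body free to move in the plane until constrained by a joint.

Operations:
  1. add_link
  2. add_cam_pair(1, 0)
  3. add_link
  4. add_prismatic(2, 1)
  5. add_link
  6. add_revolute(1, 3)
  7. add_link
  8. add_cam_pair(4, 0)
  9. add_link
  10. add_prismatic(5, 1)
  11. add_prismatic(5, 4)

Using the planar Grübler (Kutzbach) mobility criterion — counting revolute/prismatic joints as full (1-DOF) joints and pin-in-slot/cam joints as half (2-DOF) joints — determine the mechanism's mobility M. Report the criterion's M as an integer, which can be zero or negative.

M = 5

ground; <1,0,0>
#1 <2,0,0>
C:1↔0 J2 <2,0,1>
#2 <3,0,1>
P:2↔1 J1 <3,1,1>
#3 <4,1,1>
R:1↔3 J1 <4,2,1>
#4 <5,2,1>
C:4↔0 J2 <5,2,2>
#5 <6,2,2>
P:5↔1 J1 <6,3,2>
P:5↔4 J1 <6,4,2>
3×5 − 2×4 − 1×2 = 5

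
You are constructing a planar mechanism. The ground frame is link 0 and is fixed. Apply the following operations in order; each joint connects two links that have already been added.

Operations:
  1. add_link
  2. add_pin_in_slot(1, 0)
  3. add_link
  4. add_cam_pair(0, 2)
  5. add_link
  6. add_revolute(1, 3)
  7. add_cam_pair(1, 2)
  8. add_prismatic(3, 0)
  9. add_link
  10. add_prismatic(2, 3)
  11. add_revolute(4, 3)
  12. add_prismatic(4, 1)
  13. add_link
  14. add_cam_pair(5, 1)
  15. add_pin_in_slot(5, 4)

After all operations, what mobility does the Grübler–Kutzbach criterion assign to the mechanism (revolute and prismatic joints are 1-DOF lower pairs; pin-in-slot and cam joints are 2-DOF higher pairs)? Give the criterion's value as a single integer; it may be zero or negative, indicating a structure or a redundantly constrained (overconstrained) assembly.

M = 0

ground; <1,0,0>
#1 <2,0,0>
PS:1↔0 J2 <2,0,1>
#2 <3,0,1>
C:0↔2 J2 <3,0,2>
#3 <4,0,2>
R:1↔3 J1 <4,1,2>
C:1↔2 J2 <4,1,3>
P:3↔0 J1 <4,2,3>
#4 <5,2,3>
P:2↔3 J1 <5,3,3>
R:4↔3 J1 <5,4,3>
P:4↔1 J1 <5,5,3>
#5 <6,5,3>
C:5↔1 J2 <6,5,4>
PS:5↔4 J2 <6,5,5>
3×5 − 2×5 − 1×5 = 0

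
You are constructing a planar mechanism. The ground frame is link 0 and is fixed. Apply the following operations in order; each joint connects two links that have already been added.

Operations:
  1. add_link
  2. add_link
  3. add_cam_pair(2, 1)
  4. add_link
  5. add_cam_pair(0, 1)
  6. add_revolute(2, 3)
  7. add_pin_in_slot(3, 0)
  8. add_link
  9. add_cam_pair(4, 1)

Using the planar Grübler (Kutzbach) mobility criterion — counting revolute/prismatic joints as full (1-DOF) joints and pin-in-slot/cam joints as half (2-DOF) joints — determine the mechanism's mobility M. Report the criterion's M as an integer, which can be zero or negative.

ground; <1,0,0>
#1 <2,0,0>
#2 <3,0,0>
C:2↔1 J2 <3,0,1>
#3 <4,0,1>
C:0↔1 J2 <4,0,2>
R:2↔3 J1 <4,1,2>
PS:3↔0 J2 <4,1,3>
#4 <5,1,3>
C:4↔1 J2 <5,1,4>
3×4 − 2×1 − 1×4 = 6

M = 6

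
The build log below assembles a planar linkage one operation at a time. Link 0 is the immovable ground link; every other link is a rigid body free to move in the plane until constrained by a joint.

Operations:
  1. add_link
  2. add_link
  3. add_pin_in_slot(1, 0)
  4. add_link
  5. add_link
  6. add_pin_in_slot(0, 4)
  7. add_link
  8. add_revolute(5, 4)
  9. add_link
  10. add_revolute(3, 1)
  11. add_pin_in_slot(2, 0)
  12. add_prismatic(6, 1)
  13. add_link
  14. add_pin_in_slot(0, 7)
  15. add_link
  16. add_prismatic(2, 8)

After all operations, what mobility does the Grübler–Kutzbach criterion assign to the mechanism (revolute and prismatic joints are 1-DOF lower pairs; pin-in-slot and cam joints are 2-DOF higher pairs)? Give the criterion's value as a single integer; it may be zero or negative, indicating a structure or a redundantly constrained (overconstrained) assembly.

(L,J1,J2)=(1,0,0); link0 fixed
link1: (2,0,0)
link2: (3,0,0)
PS 1-0 [J2]: (3,0,1)
link3: (4,0,1)
link4: (5,0,1)
PS 0-4 [J2]: (5,0,2)
link5: (6,0,2)
R 5-4 [J1]: (6,1,2)
link6: (7,1,2)
R 3-1 [J1]: (7,2,2)
PS 2-0 [J2]: (7,2,3)
P 6-1 [J1]: (7,3,3)
link7: (8,3,3)
PS 0-7 [J2]: (8,3,4)
link8: (9,3,4)
P 2-8 [J1]: (9,4,4)
Grübler: 3·8 − 2·4 − 4 = 12

M = 12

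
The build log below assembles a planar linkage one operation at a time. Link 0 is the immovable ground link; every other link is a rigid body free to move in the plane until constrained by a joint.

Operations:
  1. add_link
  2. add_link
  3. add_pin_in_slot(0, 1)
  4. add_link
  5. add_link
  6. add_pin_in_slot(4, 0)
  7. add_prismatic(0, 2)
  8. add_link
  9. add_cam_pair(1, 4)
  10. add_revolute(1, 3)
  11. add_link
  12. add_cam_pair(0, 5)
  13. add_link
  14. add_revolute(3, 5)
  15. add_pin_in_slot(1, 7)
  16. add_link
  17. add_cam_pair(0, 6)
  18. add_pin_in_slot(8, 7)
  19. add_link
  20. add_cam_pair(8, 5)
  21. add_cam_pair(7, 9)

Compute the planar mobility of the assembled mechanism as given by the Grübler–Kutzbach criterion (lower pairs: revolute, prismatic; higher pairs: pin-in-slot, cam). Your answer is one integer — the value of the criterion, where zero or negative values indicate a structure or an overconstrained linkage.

(L,J1,J2)=(1,0,0); link0 fixed
link1: (2,0,0)
link2: (3,0,0)
PS 0-1 [J2]: (3,0,1)
link3: (4,0,1)
link4: (5,0,1)
PS 4-0 [J2]: (5,0,2)
P 0-2 [J1]: (5,1,2)
link5: (6,1,2)
C 1-4 [J2]: (6,1,3)
R 1-3 [J1]: (6,2,3)
link6: (7,2,3)
C 0-5 [J2]: (7,2,4)
link7: (8,2,4)
R 3-5 [J1]: (8,3,4)
PS 1-7 [J2]: (8,3,5)
link8: (9,3,5)
C 0-6 [J2]: (9,3,6)
PS 8-7 [J2]: (9,3,7)
link9: (10,3,7)
C 8-5 [J2]: (10,3,8)
C 7-9 [J2]: (10,3,9)
Grübler: 3·9 − 2·3 − 9 = 12

M = 12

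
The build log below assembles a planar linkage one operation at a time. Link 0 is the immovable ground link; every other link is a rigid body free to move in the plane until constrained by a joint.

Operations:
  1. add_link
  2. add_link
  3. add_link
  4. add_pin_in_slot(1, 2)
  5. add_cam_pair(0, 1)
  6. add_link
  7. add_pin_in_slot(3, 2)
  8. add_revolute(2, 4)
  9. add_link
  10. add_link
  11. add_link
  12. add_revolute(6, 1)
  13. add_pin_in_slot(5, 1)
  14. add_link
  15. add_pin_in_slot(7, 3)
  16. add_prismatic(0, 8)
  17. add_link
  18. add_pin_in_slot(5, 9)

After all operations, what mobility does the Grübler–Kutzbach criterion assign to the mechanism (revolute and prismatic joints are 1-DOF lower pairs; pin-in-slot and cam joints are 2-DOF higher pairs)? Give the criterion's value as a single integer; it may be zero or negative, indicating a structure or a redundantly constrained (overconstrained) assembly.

M = 15

link 0 = ground. State L|J1|J2 = 1|0|0
+link1  2|0|0
+link2  3|0|0
+link3  4|0|0
PS(1,2) f=2→J2  4|0|1
C(0,1) f=2→J2  4|0|2
+link4  5|0|2
PS(3,2) f=2→J2  5|0|3
R(2,4) f=1→J1  5|1|3
+link5  6|1|3
+link6  7|1|3
+link7  8|1|3
R(6,1) f=1→J1  8|2|3
PS(5,1) f=2→J2  8|2|4
+link8  9|2|4
PS(7,3) f=2→J2  9|2|5
P(0,8) f=1→J1  9|3|5
+link9  10|3|5
PS(5,9) f=2→J2  10|3|6
M = 3(10−1)−2·3−6 = 27−6−6 = 15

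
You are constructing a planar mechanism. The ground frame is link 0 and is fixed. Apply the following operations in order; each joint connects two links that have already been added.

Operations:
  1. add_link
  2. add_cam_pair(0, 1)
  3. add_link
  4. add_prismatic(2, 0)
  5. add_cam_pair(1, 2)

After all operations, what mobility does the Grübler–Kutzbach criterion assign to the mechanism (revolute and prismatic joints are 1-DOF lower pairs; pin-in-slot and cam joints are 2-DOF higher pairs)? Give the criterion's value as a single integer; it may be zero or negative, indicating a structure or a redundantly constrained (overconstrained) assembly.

M = 2

L=1 J1=0 J2=0
add link → L=2 J1=0 J2=0
C@0,1 dof=2 J2 → L=2 J1=0 J2=1
add link → L=3 J1=0 J2=1
P@2,0 dof=1 J1 → L=3 J1=1 J2=1
C@1,2 dof=2 J2 → L=3 J1=1 J2=2
M=3(L−1)−2J1−J2=3·2−2·1−2=2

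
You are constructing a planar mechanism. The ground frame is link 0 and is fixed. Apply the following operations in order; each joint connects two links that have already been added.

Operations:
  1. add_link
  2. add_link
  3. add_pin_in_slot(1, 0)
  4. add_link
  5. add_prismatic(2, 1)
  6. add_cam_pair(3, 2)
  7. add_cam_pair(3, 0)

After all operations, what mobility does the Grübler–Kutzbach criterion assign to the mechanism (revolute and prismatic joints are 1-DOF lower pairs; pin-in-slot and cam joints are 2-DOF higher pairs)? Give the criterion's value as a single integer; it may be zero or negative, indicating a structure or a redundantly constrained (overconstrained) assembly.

M = 4

ground; <1,0,0>
#1 <2,0,0>
#2 <3,0,0>
PS:1↔0 J2 <3,0,1>
#3 <4,0,1>
P:2↔1 J1 <4,1,1>
C:3↔2 J2 <4,1,2>
C:3↔0 J2 <4,1,3>
3×3 − 2×1 − 1×3 = 4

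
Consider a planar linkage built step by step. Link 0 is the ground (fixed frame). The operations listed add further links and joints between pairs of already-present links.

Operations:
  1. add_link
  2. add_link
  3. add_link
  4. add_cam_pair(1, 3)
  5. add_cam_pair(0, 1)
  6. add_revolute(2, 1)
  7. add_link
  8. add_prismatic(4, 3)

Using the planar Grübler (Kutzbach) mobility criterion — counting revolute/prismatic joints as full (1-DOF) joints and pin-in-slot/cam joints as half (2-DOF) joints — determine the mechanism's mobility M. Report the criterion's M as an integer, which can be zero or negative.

M = 6

(L,J1,J2)=(1,0,0); link0 fixed
link1: (2,0,0)
link2: (3,0,0)
link3: (4,0,0)
C 1-3 [J2]: (4,0,1)
C 0-1 [J2]: (4,0,2)
R 2-1 [J1]: (4,1,2)
link4: (5,1,2)
P 4-3 [J1]: (5,2,2)
Grübler: 3·4 − 2·2 − 2 = 6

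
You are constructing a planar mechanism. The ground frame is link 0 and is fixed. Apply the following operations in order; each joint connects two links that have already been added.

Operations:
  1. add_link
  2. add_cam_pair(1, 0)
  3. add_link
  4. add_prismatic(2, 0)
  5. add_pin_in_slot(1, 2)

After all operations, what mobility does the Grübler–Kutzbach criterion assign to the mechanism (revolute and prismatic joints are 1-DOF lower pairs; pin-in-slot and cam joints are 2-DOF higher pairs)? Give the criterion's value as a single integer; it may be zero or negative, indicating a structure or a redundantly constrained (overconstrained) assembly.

link 0 = ground. State L|J1|J2 = 1|0|0
+link1  2|0|0
C(1,0) f=2→J2  2|0|1
+link2  3|0|1
P(2,0) f=1→J1  3|1|1
PS(1,2) f=2→J2  3|1|2
M = 3(3−1)−2·1−2 = 6−2−2 = 2

M = 2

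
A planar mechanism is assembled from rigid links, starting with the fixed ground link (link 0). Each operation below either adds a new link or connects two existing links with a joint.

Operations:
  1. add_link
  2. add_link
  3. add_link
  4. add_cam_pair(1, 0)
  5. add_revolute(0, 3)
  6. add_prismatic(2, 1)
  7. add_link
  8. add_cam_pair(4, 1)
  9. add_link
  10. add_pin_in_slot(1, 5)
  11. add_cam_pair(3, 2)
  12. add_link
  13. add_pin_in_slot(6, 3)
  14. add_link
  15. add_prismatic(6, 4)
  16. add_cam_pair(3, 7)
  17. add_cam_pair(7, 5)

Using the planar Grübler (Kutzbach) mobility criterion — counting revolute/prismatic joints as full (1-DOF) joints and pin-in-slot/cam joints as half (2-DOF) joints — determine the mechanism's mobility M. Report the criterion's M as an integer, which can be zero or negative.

L=1 J1=0 J2=0
add link → L=2 J1=0 J2=0
add link → L=3 J1=0 J2=0
add link → L=4 J1=0 J2=0
C@1,0 dof=2 J2 → L=4 J1=0 J2=1
R@0,3 dof=1 J1 → L=4 J1=1 J2=1
P@2,1 dof=1 J1 → L=4 J1=2 J2=1
add link → L=5 J1=2 J2=1
C@4,1 dof=2 J2 → L=5 J1=2 J2=2
add link → L=6 J1=2 J2=2
PS@1,5 dof=2 J2 → L=6 J1=2 J2=3
C@3,2 dof=2 J2 → L=6 J1=2 J2=4
add link → L=7 J1=2 J2=4
PS@6,3 dof=2 J2 → L=7 J1=2 J2=5
add link → L=8 J1=2 J2=5
P@6,4 dof=1 J1 → L=8 J1=3 J2=5
C@3,7 dof=2 J2 → L=8 J1=3 J2=6
C@7,5 dof=2 J2 → L=8 J1=3 J2=7
M=3(L−1)−2J1−J2=3·7−2·3−7=8

M = 8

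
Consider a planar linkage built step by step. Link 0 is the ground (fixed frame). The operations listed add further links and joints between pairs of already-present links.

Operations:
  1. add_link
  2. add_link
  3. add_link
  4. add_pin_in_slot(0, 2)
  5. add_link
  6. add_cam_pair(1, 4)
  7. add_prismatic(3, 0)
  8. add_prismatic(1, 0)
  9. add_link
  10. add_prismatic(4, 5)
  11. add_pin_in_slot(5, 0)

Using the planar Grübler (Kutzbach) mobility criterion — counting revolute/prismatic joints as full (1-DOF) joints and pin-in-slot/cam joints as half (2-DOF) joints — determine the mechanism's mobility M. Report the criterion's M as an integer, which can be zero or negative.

M = 6

(L,J1,J2)=(1,0,0); link0 fixed
link1: (2,0,0)
link2: (3,0,0)
link3: (4,0,0)
PS 0-2 [J2]: (4,0,1)
link4: (5,0,1)
C 1-4 [J2]: (5,0,2)
P 3-0 [J1]: (5,1,2)
P 1-0 [J1]: (5,2,2)
link5: (6,2,2)
P 4-5 [J1]: (6,3,2)
PS 5-0 [J2]: (6,3,3)
Grübler: 3·5 − 2·3 − 3 = 6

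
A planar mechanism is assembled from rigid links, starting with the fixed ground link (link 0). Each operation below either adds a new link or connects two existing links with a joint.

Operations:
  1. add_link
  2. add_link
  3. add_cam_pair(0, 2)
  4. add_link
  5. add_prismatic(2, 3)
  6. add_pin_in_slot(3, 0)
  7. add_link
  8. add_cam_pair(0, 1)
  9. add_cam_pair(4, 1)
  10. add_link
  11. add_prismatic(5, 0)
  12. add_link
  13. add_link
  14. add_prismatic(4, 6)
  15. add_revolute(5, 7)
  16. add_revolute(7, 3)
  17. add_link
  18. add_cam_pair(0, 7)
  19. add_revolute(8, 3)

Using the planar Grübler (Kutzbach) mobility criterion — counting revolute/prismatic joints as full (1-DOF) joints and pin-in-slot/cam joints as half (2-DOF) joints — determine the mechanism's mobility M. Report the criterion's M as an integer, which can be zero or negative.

(L,J1,J2)=(1,0,0); link0 fixed
link1: (2,0,0)
link2: (3,0,0)
C 0-2 [J2]: (3,0,1)
link3: (4,0,1)
P 2-3 [J1]: (4,1,1)
PS 3-0 [J2]: (4,1,2)
link4: (5,1,2)
C 0-1 [J2]: (5,1,3)
C 4-1 [J2]: (5,1,4)
link5: (6,1,4)
P 5-0 [J1]: (6,2,4)
link6: (7,2,4)
link7: (8,2,4)
P 4-6 [J1]: (8,3,4)
R 5-7 [J1]: (8,4,4)
R 7-3 [J1]: (8,5,4)
link8: (9,5,4)
C 0-7 [J2]: (9,5,5)
R 8-3 [J1]: (9,6,5)
Grübler: 3·8 − 2·6 − 5 = 7

M = 7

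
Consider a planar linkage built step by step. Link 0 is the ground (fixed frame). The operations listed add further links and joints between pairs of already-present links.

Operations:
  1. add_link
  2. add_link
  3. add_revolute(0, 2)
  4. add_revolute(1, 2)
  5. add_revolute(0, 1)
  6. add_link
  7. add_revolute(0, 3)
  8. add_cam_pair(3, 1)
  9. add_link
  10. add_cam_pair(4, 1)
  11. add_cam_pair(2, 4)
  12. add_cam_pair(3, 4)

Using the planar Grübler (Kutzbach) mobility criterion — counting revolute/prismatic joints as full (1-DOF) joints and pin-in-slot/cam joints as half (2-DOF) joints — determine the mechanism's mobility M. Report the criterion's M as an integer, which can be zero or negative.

M = 0

(L,J1,J2)=(1,0,0); link0 fixed
link1: (2,0,0)
link2: (3,0,0)
R 0-2 [J1]: (3,1,0)
R 1-2 [J1]: (3,2,0)
R 0-1 [J1]: (3,3,0)
link3: (4,3,0)
R 0-3 [J1]: (4,4,0)
C 3-1 [J2]: (4,4,1)
link4: (5,4,1)
C 4-1 [J2]: (5,4,2)
C 2-4 [J2]: (5,4,3)
C 3-4 [J2]: (5,4,4)
Grübler: 3·4 − 2·4 − 4 = 0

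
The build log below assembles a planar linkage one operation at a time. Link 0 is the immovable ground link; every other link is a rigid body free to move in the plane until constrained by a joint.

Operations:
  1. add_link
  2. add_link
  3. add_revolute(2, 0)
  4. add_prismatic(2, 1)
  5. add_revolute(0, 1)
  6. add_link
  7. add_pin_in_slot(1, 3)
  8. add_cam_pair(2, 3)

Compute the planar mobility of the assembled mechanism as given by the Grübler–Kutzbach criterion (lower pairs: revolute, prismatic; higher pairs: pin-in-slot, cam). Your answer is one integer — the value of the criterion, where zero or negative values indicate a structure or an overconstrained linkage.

M = 1

link 0 = ground. State L|J1|J2 = 1|0|0
+link1  2|0|0
+link2  3|0|0
R(2,0) f=1→J1  3|1|0
P(2,1) f=1→J1  3|2|0
R(0,1) f=1→J1  3|3|0
+link3  4|3|0
PS(1,3) f=2→J2  4|3|1
C(2,3) f=2→J2  4|3|2
M = 3(4−1)−2·3−2 = 9−6−2 = 1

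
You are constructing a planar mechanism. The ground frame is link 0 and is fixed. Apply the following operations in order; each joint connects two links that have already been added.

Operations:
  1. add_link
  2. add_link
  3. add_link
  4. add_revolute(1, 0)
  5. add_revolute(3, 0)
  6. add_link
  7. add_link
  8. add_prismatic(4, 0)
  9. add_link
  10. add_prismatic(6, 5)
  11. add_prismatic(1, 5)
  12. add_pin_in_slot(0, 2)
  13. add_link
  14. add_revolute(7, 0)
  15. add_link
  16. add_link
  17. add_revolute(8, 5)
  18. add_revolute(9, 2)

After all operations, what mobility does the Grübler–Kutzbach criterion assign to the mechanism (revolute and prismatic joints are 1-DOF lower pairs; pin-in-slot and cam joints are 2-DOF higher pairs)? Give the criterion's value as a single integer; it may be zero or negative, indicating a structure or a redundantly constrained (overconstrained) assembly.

ground; <1,0,0>
#1 <2,0,0>
#2 <3,0,0>
#3 <4,0,0>
R:1↔0 J1 <4,1,0>
R:3↔0 J1 <4,2,0>
#4 <5,2,0>
#5 <6,2,0>
P:4↔0 J1 <6,3,0>
#6 <7,3,0>
P:6↔5 J1 <7,4,0>
P:1↔5 J1 <7,5,0>
PS:0↔2 J2 <7,5,1>
#7 <8,5,1>
R:7↔0 J1 <8,6,1>
#8 <9,6,1>
#9 <10,6,1>
R:8↔5 J1 <10,7,1>
R:9↔2 J1 <10,8,1>
3×9 − 2×8 − 1×1 = 10

M = 10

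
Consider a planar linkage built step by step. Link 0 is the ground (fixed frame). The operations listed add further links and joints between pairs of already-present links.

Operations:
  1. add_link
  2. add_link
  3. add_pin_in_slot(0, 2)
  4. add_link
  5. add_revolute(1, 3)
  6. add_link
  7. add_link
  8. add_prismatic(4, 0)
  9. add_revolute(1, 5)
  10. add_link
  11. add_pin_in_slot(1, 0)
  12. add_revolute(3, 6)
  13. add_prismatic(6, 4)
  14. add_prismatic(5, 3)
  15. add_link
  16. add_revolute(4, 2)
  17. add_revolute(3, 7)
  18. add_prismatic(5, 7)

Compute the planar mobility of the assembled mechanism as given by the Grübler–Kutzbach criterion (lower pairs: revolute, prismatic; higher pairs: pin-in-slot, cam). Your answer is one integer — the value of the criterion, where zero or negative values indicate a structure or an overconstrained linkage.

link 0 = ground. State L|J1|J2 = 1|0|0
+link1  2|0|0
+link2  3|0|0
PS(0,2) f=2→J2  3|0|1
+link3  4|0|1
R(1,3) f=1→J1  4|1|1
+link4  5|1|1
+link5  6|1|1
P(4,0) f=1→J1  6|2|1
R(1,5) f=1→J1  6|3|1
+link6  7|3|1
PS(1,0) f=2→J2  7|3|2
R(3,6) f=1→J1  7|4|2
P(6,4) f=1→J1  7|5|2
P(5,3) f=1→J1  7|6|2
+link7  8|6|2
R(4,2) f=1→J1  8|7|2
R(3,7) f=1→J1  8|8|2
P(5,7) f=1→J1  8|9|2
M = 3(8−1)−2·9−2 = 21−18−2 = 1

M = 1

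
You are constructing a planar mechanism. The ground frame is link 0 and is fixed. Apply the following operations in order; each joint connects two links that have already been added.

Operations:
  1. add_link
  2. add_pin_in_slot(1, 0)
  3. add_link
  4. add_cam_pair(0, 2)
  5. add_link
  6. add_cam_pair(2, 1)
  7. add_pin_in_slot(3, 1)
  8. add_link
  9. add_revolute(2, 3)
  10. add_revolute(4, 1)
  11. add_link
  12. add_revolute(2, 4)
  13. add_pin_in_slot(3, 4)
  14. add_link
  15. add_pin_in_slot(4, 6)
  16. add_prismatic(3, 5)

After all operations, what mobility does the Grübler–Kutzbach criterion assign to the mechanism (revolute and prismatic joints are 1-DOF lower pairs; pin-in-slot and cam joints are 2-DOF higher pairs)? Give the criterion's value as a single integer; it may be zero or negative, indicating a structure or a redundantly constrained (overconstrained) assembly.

M = 4

ground; <1,0,0>
#1 <2,0,0>
PS:1↔0 J2 <2,0,1>
#2 <3,0,1>
C:0↔2 J2 <3,0,2>
#3 <4,0,2>
C:2↔1 J2 <4,0,3>
PS:3↔1 J2 <4,0,4>
#4 <5,0,4>
R:2↔3 J1 <5,1,4>
R:4↔1 J1 <5,2,4>
#5 <6,2,4>
R:2↔4 J1 <6,3,4>
PS:3↔4 J2 <6,3,5>
#6 <7,3,5>
PS:4↔6 J2 <7,3,6>
P:3↔5 J1 <7,4,6>
3×6 − 2×4 − 1×6 = 4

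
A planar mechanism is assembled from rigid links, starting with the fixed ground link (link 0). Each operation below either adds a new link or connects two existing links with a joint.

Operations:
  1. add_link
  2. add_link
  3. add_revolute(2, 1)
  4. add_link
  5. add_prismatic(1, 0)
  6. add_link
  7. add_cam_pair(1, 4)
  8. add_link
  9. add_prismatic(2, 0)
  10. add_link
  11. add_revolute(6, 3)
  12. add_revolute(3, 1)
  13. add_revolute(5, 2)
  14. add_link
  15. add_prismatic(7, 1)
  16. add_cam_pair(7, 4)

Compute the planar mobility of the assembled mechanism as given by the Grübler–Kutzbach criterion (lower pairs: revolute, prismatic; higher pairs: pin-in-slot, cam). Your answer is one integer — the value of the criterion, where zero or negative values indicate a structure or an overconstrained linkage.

M = 5

[1;0;0] (link 0 is ground)
L+ [2;0;0]
L+ [3;0;0]
R(2,1)∈J1 [3;1;0]
L+ [4;1;0]
P(1,0)∈J1 [4;2;0]
L+ [5;2;0]
C(1,4)∈J2 [5;2;1]
L+ [6;2;1]
P(2,0)∈J1 [6;3;1]
L+ [7;3;1]
R(6,3)∈J1 [7;4;1]
R(3,1)∈J1 [7;5;1]
R(5,2)∈J1 [7;6;1]
L+ [8;6;1]
P(7,1)∈J1 [8;7;1]
C(7,4)∈J2 [8;7;2]
mobility = 21 − 14 − 2 = 5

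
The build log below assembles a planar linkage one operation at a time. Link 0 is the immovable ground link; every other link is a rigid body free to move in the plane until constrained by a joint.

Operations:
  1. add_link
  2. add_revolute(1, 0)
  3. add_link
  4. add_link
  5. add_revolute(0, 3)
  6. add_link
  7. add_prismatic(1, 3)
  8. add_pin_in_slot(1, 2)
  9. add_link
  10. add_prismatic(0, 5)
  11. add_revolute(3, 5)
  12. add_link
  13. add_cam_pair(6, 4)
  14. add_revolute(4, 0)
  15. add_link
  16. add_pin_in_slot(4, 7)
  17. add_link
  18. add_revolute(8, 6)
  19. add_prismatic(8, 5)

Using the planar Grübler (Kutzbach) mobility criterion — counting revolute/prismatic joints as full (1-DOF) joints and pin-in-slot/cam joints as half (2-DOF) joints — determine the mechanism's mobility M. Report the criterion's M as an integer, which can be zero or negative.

M = 5

[1;0;0] (link 0 is ground)
L+ [2;0;0]
R(1,0)∈J1 [2;1;0]
L+ [3;1;0]
L+ [4;1;0]
R(0,3)∈J1 [4;2;0]
L+ [5;2;0]
P(1,3)∈J1 [5;3;0]
PS(1,2)∈J2 [5;3;1]
L+ [6;3;1]
P(0,5)∈J1 [6;4;1]
R(3,5)∈J1 [6;5;1]
L+ [7;5;1]
C(6,4)∈J2 [7;5;2]
R(4,0)∈J1 [7;6;2]
L+ [8;6;2]
PS(4,7)∈J2 [8;6;3]
L+ [9;6;3]
R(8,6)∈J1 [9;7;3]
P(8,5)∈J1 [9;8;3]
mobility = 24 − 16 − 3 = 5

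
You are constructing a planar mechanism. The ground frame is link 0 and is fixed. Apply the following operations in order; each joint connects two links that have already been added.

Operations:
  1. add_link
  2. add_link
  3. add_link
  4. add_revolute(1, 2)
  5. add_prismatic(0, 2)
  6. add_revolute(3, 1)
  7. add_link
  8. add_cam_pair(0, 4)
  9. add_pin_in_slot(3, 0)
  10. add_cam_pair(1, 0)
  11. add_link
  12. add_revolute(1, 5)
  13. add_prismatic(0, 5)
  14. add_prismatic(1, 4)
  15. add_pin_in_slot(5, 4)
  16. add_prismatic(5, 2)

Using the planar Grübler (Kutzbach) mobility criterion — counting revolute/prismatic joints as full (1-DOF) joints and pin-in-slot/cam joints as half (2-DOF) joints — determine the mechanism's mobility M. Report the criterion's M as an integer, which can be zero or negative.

[1;0;0] (link 0 is ground)
L+ [2;0;0]
L+ [3;0;0]
L+ [4;0;0]
R(1,2)∈J1 [4;1;0]
P(0,2)∈J1 [4;2;0]
R(3,1)∈J1 [4;3;0]
L+ [5;3;0]
C(0,4)∈J2 [5;3;1]
PS(3,0)∈J2 [5;3;2]
C(1,0)∈J2 [5;3;3]
L+ [6;3;3]
R(1,5)∈J1 [6;4;3]
P(0,5)∈J1 [6;5;3]
P(1,4)∈J1 [6;6;3]
PS(5,4)∈J2 [6;6;4]
P(5,2)∈J1 [6;7;4]
mobility = 15 − 14 − 4 = -3

M = -3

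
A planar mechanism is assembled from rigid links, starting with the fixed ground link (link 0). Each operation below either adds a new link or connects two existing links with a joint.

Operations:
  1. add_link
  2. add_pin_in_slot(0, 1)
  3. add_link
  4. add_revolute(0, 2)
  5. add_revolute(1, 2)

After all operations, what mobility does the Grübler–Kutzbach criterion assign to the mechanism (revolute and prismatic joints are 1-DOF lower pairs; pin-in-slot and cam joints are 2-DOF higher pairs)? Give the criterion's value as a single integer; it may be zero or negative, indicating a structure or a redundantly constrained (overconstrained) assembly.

L=1 J1=0 J2=0
add link → L=2 J1=0 J2=0
PS@0,1 dof=2 J2 → L=2 J1=0 J2=1
add link → L=3 J1=0 J2=1
R@0,2 dof=1 J1 → L=3 J1=1 J2=1
R@1,2 dof=1 J1 → L=3 J1=2 J2=1
M=3(L−1)−2J1−J2=3·2−2·2−1=1

M = 1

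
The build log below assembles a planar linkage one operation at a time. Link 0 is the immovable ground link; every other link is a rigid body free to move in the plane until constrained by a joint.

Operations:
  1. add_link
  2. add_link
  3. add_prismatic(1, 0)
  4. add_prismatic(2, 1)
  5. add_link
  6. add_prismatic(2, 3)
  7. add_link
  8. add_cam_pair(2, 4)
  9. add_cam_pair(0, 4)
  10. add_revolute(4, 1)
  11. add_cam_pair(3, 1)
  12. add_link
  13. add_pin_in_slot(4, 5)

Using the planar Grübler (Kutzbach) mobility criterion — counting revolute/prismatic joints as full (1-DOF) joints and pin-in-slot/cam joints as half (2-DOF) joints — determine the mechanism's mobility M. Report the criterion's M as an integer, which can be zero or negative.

link 0 = ground. State L|J1|J2 = 1|0|0
+link1  2|0|0
+link2  3|0|0
P(1,0) f=1→J1  3|1|0
P(2,1) f=1→J1  3|2|0
+link3  4|2|0
P(2,3) f=1→J1  4|3|0
+link4  5|3|0
C(2,4) f=2→J2  5|3|1
C(0,4) f=2→J2  5|3|2
R(4,1) f=1→J1  5|4|2
C(3,1) f=2→J2  5|4|3
+link5  6|4|3
PS(4,5) f=2→J2  6|4|4
M = 3(6−1)−2·4−4 = 15−8−4 = 3

M = 3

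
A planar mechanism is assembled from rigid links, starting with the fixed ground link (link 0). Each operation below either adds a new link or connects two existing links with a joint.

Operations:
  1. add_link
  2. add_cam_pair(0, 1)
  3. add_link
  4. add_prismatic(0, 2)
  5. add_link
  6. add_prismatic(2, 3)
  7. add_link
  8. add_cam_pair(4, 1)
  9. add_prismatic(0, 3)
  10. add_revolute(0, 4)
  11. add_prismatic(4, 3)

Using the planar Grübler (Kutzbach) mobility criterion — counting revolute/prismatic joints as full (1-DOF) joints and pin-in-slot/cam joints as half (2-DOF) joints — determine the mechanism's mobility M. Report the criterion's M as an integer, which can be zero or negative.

M = 0

(L,J1,J2)=(1,0,0); link0 fixed
link1: (2,0,0)
C 0-1 [J2]: (2,0,1)
link2: (3,0,1)
P 0-2 [J1]: (3,1,1)
link3: (4,1,1)
P 2-3 [J1]: (4,2,1)
link4: (5,2,1)
C 4-1 [J2]: (5,2,2)
P 0-3 [J1]: (5,3,2)
R 0-4 [J1]: (5,4,2)
P 4-3 [J1]: (5,5,2)
Grübler: 3·4 − 2·5 − 2 = 0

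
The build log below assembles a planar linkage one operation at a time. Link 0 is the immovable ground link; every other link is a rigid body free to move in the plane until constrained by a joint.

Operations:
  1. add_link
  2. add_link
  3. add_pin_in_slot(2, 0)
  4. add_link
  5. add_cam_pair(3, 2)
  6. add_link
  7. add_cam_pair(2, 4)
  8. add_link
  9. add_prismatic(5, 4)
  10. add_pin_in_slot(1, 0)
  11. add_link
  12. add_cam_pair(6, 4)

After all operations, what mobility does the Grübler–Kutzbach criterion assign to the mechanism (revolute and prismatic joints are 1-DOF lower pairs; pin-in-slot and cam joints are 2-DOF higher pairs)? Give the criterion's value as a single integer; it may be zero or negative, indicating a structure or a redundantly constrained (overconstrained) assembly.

L=1 J1=0 J2=0
add link → L=2 J1=0 J2=0
add link → L=3 J1=0 J2=0
PS@2,0 dof=2 J2 → L=3 J1=0 J2=1
add link → L=4 J1=0 J2=1
C@3,2 dof=2 J2 → L=4 J1=0 J2=2
add link → L=5 J1=0 J2=2
C@2,4 dof=2 J2 → L=5 J1=0 J2=3
add link → L=6 J1=0 J2=3
P@5,4 dof=1 J1 → L=6 J1=1 J2=3
PS@1,0 dof=2 J2 → L=6 J1=1 J2=4
add link → L=7 J1=1 J2=4
C@6,4 dof=2 J2 → L=7 J1=1 J2=5
M=3(L−1)−2J1−J2=3·6−2·1−5=11

M = 11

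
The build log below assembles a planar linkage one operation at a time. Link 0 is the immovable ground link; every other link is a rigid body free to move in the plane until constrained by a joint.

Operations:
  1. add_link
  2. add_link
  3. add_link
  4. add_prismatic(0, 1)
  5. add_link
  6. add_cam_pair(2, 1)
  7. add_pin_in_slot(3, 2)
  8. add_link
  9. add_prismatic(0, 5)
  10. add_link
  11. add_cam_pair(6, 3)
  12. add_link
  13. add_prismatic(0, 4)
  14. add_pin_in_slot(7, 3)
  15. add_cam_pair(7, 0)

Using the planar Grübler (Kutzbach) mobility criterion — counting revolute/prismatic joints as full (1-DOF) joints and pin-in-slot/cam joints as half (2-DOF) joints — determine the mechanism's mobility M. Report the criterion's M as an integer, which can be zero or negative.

M = 10

[1;0;0] (link 0 is ground)
L+ [2;0;0]
L+ [3;0;0]
L+ [4;0;0]
P(0,1)∈J1 [4;1;0]
L+ [5;1;0]
C(2,1)∈J2 [5;1;1]
PS(3,2)∈J2 [5;1;2]
L+ [6;1;2]
P(0,5)∈J1 [6;2;2]
L+ [7;2;2]
C(6,3)∈J2 [7;2;3]
L+ [8;2;3]
P(0,4)∈J1 [8;3;3]
PS(7,3)∈J2 [8;3;4]
C(7,0)∈J2 [8;3;5]
mobility = 21 − 6 − 5 = 10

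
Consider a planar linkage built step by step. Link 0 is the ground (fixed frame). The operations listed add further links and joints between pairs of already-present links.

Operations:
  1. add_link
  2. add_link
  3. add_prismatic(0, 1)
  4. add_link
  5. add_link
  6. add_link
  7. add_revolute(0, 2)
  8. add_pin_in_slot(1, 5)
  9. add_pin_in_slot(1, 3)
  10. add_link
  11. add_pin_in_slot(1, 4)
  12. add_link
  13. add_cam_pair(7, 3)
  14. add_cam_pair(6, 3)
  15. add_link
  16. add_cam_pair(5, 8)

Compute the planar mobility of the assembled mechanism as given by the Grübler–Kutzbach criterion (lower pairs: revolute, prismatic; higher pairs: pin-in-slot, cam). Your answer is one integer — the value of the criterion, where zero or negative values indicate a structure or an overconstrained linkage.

M = 14

link 0 = ground. State L|J1|J2 = 1|0|0
+link1  2|0|0
+link2  3|0|0
P(0,1) f=1→J1  3|1|0
+link3  4|1|0
+link4  5|1|0
+link5  6|1|0
R(0,2) f=1→J1  6|2|0
PS(1,5) f=2→J2  6|2|1
PS(1,3) f=2→J2  6|2|2
+link6  7|2|2
PS(1,4) f=2→J2  7|2|3
+link7  8|2|3
C(7,3) f=2→J2  8|2|4
C(6,3) f=2→J2  8|2|5
+link8  9|2|5
C(5,8) f=2→J2  9|2|6
M = 3(9−1)−2·2−6 = 24−4−6 = 14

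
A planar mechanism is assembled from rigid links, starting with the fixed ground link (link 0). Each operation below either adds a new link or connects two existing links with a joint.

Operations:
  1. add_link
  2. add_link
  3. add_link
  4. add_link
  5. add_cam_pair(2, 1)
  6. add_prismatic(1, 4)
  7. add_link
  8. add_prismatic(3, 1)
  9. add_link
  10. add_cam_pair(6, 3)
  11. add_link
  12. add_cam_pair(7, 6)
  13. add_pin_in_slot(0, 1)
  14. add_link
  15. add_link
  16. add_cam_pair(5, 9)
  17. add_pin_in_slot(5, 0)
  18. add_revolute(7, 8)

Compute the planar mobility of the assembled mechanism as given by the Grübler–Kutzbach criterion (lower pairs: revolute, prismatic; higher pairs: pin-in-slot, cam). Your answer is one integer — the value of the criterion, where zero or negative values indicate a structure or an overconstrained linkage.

M = 15

(L,J1,J2)=(1,0,0); link0 fixed
link1: (2,0,0)
link2: (3,0,0)
link3: (4,0,0)
link4: (5,0,0)
C 2-1 [J2]: (5,0,1)
P 1-4 [J1]: (5,1,1)
link5: (6,1,1)
P 3-1 [J1]: (6,2,1)
link6: (7,2,1)
C 6-3 [J2]: (7,2,2)
link7: (8,2,2)
C 7-6 [J2]: (8,2,3)
PS 0-1 [J2]: (8,2,4)
link8: (9,2,4)
link9: (10,2,4)
C 5-9 [J2]: (10,2,5)
PS 5-0 [J2]: (10,2,6)
R 7-8 [J1]: (10,3,6)
Grübler: 3·9 − 2·3 − 6 = 15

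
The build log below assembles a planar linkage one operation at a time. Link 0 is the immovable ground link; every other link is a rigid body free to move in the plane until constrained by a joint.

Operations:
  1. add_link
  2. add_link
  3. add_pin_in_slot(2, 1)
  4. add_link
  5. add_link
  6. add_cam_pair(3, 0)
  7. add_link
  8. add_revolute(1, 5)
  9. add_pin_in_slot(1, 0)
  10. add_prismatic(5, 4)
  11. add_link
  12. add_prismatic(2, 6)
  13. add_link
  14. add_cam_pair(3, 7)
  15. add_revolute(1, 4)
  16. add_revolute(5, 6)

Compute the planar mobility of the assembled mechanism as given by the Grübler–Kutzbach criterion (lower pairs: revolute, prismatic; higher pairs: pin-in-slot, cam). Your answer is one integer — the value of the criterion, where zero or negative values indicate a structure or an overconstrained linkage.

M = 7

ground; <1,0,0>
#1 <2,0,0>
#2 <3,0,0>
PS:2↔1 J2 <3,0,1>
#3 <4,0,1>
#4 <5,0,1>
C:3↔0 J2 <5,0,2>
#5 <6,0,2>
R:1↔5 J1 <6,1,2>
PS:1↔0 J2 <6,1,3>
P:5↔4 J1 <6,2,3>
#6 <7,2,3>
P:2↔6 J1 <7,3,3>
#7 <8,3,3>
C:3↔7 J2 <8,3,4>
R:1↔4 J1 <8,4,4>
R:5↔6 J1 <8,5,4>
3×7 − 2×5 − 1×4 = 7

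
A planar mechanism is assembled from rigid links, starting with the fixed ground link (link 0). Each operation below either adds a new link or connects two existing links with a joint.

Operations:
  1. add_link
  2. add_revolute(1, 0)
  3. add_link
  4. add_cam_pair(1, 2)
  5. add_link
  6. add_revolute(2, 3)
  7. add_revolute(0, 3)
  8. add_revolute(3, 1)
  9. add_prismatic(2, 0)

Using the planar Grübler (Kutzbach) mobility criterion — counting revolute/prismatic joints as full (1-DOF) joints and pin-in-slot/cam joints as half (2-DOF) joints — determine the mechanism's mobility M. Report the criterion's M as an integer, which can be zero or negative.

M = -2

[1;0;0] (link 0 is ground)
L+ [2;0;0]
R(1,0)∈J1 [2;1;0]
L+ [3;1;0]
C(1,2)∈J2 [3;1;1]
L+ [4;1;1]
R(2,3)∈J1 [4;2;1]
R(0,3)∈J1 [4;3;1]
R(3,1)∈J1 [4;4;1]
P(2,0)∈J1 [4;5;1]
mobility = 9 − 10 − 1 = -2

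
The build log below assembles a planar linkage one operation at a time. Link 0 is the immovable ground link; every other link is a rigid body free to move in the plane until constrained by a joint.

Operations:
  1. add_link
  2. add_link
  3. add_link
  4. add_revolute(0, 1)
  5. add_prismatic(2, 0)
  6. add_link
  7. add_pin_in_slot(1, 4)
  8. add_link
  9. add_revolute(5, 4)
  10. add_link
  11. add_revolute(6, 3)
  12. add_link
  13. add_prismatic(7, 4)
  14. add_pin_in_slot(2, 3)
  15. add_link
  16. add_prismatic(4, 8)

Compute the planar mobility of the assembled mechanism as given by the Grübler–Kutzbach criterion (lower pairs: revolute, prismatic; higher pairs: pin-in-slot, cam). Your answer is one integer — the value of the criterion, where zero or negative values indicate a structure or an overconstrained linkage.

M = 10

ground; <1,0,0>
#1 <2,0,0>
#2 <3,0,0>
#3 <4,0,0>
R:0↔1 J1 <4,1,0>
P:2↔0 J1 <4,2,0>
#4 <5,2,0>
PS:1↔4 J2 <5,2,1>
#5 <6,2,1>
R:5↔4 J1 <6,3,1>
#6 <7,3,1>
R:6↔3 J1 <7,4,1>
#7 <8,4,1>
P:7↔4 J1 <8,5,1>
PS:2↔3 J2 <8,5,2>
#8 <9,5,2>
P:4↔8 J1 <9,6,2>
3×8 − 2×6 − 1×2 = 10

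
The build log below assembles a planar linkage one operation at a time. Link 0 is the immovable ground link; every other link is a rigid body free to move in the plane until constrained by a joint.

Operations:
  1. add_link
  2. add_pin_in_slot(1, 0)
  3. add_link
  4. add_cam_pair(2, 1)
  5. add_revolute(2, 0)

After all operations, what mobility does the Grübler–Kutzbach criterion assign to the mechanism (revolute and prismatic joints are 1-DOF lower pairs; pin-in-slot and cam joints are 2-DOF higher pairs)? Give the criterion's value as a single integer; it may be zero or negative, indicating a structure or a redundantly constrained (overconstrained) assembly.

M = 2

L=1 J1=0 J2=0
add link → L=2 J1=0 J2=0
PS@1,0 dof=2 J2 → L=2 J1=0 J2=1
add link → L=3 J1=0 J2=1
C@2,1 dof=2 J2 → L=3 J1=0 J2=2
R@2,0 dof=1 J1 → L=3 J1=1 J2=2
M=3(L−1)−2J1−J2=3·2−2·1−2=2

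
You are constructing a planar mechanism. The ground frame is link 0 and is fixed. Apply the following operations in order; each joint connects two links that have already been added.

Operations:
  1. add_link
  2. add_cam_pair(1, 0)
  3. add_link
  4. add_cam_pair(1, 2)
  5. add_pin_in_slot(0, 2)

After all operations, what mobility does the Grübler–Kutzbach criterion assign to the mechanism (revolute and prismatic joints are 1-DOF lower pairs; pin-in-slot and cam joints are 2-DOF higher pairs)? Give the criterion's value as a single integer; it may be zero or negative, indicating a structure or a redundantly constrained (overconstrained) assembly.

link 0 = ground. State L|J1|J2 = 1|0|0
+link1  2|0|0
C(1,0) f=2→J2  2|0|1
+link2  3|0|1
C(1,2) f=2→J2  3|0|2
PS(0,2) f=2→J2  3|0|3
M = 3(3−1)−2·0−3 = 6−0−3 = 3

M = 3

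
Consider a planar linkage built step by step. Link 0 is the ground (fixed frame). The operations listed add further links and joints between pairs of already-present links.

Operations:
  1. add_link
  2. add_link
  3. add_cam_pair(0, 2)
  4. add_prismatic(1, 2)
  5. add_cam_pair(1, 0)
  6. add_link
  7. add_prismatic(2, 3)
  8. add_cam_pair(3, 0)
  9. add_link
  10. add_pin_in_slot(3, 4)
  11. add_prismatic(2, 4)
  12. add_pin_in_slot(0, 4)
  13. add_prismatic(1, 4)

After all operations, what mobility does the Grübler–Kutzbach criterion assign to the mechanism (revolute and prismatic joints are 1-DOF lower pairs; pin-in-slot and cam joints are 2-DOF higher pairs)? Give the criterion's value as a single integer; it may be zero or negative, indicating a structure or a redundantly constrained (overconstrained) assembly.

(L,J1,J2)=(1,0,0); link0 fixed
link1: (2,0,0)
link2: (3,0,0)
C 0-2 [J2]: (3,0,1)
P 1-2 [J1]: (3,1,1)
C 1-0 [J2]: (3,1,2)
link3: (4,1,2)
P 2-3 [J1]: (4,2,2)
C 3-0 [J2]: (4,2,3)
link4: (5,2,3)
PS 3-4 [J2]: (5,2,4)
P 2-4 [J1]: (5,3,4)
PS 0-4 [J2]: (5,3,5)
P 1-4 [J1]: (5,4,5)
Grübler: 3·4 − 2·4 − 5 = -1

M = -1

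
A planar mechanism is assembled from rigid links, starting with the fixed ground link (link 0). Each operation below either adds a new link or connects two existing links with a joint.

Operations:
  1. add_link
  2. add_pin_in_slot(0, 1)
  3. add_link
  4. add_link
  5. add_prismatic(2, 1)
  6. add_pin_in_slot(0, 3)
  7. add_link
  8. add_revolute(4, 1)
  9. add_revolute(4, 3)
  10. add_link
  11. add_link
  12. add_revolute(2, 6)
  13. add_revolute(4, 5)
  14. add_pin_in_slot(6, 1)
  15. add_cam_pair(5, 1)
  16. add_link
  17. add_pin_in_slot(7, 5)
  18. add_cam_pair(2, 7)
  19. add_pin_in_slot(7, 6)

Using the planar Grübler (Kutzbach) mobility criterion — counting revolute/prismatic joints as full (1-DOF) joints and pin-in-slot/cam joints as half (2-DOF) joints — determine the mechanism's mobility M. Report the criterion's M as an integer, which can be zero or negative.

(L,J1,J2)=(1,0,0); link0 fixed
link1: (2,0,0)
PS 0-1 [J2]: (2,0,1)
link2: (3,0,1)
link3: (4,0,1)
P 2-1 [J1]: (4,1,1)
PS 0-3 [J2]: (4,1,2)
link4: (5,1,2)
R 4-1 [J1]: (5,2,2)
R 4-3 [J1]: (5,3,2)
link5: (6,3,2)
link6: (7,3,2)
R 2-6 [J1]: (7,4,2)
R 4-5 [J1]: (7,5,2)
PS 6-1 [J2]: (7,5,3)
C 5-1 [J2]: (7,5,4)
link7: (8,5,4)
PS 7-5 [J2]: (8,5,5)
C 2-7 [J2]: (8,5,6)
PS 7-6 [J2]: (8,5,7)
Grübler: 3·7 − 2·5 − 7 = 4

M = 4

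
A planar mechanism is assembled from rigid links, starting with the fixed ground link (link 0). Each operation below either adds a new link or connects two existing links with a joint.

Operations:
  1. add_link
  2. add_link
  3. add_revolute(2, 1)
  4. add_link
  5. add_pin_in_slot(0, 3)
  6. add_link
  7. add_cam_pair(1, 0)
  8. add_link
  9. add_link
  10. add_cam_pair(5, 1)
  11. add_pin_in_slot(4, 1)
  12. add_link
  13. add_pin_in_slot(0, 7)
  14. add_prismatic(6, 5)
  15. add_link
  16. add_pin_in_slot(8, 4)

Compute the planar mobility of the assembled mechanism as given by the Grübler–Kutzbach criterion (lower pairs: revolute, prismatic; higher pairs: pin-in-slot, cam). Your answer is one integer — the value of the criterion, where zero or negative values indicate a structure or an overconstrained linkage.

M = 14

L=1 J1=0 J2=0
add link → L=2 J1=0 J2=0
add link → L=3 J1=0 J2=0
R@2,1 dof=1 J1 → L=3 J1=1 J2=0
add link → L=4 J1=1 J2=0
PS@0,3 dof=2 J2 → L=4 J1=1 J2=1
add link → L=5 J1=1 J2=1
C@1,0 dof=2 J2 → L=5 J1=1 J2=2
add link → L=6 J1=1 J2=2
add link → L=7 J1=1 J2=2
C@5,1 dof=2 J2 → L=7 J1=1 J2=3
PS@4,1 dof=2 J2 → L=7 J1=1 J2=4
add link → L=8 J1=1 J2=4
PS@0,7 dof=2 J2 → L=8 J1=1 J2=5
P@6,5 dof=1 J1 → L=8 J1=2 J2=5
add link → L=9 J1=2 J2=5
PS@8,4 dof=2 J2 → L=9 J1=2 J2=6
M=3(L−1)−2J1−J2=3·8−2·2−6=14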